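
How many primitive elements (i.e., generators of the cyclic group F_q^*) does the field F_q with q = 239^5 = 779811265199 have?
There are φ(779811265198) = 314545720320 primitive elements

F_q^* is cyclic of order q - 1 = 779811265198. A cyclic group of order m has exactly φ(m) generators. Here m = 779811265198 = 2 · 7 · 17 · 3276517921, so the number of primitive elements is φ(779811265198) = 314545720320.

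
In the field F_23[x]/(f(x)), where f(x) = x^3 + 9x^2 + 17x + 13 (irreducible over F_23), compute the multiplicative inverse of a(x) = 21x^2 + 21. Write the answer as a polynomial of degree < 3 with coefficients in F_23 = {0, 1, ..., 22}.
a(x)^(-1) ≡ 2x^2 + 6x + 16 (mod f(x))

Since f is irreducible over F_23, F_23[x]/(f) is a field and a(x) ≠ 0 has an inverse. Apply the extended Euclidean algorithm to f(x) and a(x) in F_23[x]: f(x) = (11x + 7)·a(x) + (16x + 4);  a(x) = (20x + 18)·(16x + 4) + (18). The last nonzero remainder is the constant 18 = gcd(f, a) in F_23. Back-substituting through the division chain expresses 18 = s(x)·a(x) + t(x)·f(x) with s(x) ≡ 13x^2 + 16x + 12 (mod f), so (13x^2 + 16x + 12)·a(x) ≡ 18 (mod f). Multiplying by 18^(-1) ≡ 9 in F_23 gives a(x)^(-1) ≡ 9·(13x^2 + 16x + 12) ≡ 2x^2 + 6x + 16 (mod f). Check: (21x^2 + 21)·(2x^2 + 6x + 16) = 19x^4 + 11x^3 + 10x^2 + 11x + 14 ≡ 1 (mod x^3 + 9x^2 + 17x + 13).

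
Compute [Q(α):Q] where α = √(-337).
[Q(α):Q] = 2

[Q(α):Q] equals the degree of the minimal polynomial of α. Here α^2 = -337 and x^2 + 337 is irreducible (d = -337 is squarefree, ≠ 1, hence not a square), so deg(m_α) = 2. Thus [Q(α):Q] = 2.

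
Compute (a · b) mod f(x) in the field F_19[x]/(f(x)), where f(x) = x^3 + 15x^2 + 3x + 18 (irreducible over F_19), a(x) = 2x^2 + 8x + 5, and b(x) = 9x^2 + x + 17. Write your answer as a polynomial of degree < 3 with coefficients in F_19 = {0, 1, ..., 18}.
a · b ≡ 9x^2 + 6x + 3 (mod f(x))

Multiply in F_19[x]: a(x)·b(x) = (2x^2 + 8x + 5)·(9x^2 + x + 17) = 18x^4 + 17x^3 + 11x^2 + 8x + 9. This has degree ≥ 3, so divide by f(x) over F_19: 18x^4 + 17x^3 + 11x^2 + 8x + 9 = (18x + 13)·(x^3 + 15x^2 + 3x + 18) + (9x^2 + 6x + 3). Hence a·b ≡ 9x^2 + 6x + 3 (mod f). (F_19[x]/(f) is a field with 19^3 = 6859 elements since f is irreducible of degree 3.)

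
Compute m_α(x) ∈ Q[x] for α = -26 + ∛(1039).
m_α(x) = x^3 + 78x^2 + 2028x + 16537

Set β = α + 26 = ∛(1039), so β^3 = 1039. Then (α + 26)^3 - 1039 = 0, i.e. α is a root of g(x) = (x + 26)^3 - 1039 = x^3 + 78x^2 + 2028x + 16537. Since g(x) = h(x + 26) where h(x) = x^3 - 1039, and h is irreducible over Q (because 1039 is not a perfect cube, so h has no rational root, and a monic cubic with no rational root is irreducible), g is also irreducible (irreducibility is preserved under the substitution x → x + 26). Hence m_α(x) = x^3 + 78x^2 + 2028x + 16537.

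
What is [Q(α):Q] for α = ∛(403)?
[Q(α):Q] = 3

The minimal polynomial of α is x^3 - 403, irreducible over Q since 403 is not a perfect cube (so x^3 - 403 has no rational root). Hence [Q(α):Q] = deg(m_α) = 3.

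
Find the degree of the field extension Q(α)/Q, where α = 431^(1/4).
[Q(α):Q] = 4

α is a root of x^4 - 431. By Eisenstein's criterion at the prime p = 431 (which divides the constant term 431 but p^2 = 185761 does not, since 431 is squarefree), x^4 - 431 is irreducible over Q. Hence [Q(α):Q] = 4.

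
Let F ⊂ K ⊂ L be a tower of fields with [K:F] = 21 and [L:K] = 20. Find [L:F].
[L:F] = 420

The tower law says that for any tower of field extensions F ⊂ K ⊂ L with finite degrees, [L:F] = [L:K] · [K:F]. Here this gives [L:F] = 20 · 21 = 420.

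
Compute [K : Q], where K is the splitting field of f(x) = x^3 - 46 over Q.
[K : Q] = 6

The roots of x^3 - 46 are ∛46, ω∛46, ω^2∛46 where ω = e^(2πi/3) is a primitive cube root of unity, so K = Q(∛46, ω). Now [Q(∛46):Q] = 3 (since 46 is not a perfect cube, x^3 - 46 is irreducible) and [Q(ω):Q] = 2. Both 2 and 3 divide [K:Q], and [K:Q] ≤ 3·2 = 6, so [K:Q] = 6. (Equivalently: Q(∛46) ⊂ R but ω ∉ R, so [K : Q(∛46)] = 2.)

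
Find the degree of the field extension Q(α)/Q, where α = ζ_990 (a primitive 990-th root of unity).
[Q(α):Q] = 240

The minimal polynomial of ζ_990 over Q is the 990-th cyclotomic polynomial Φ_990(x), which is irreducible over Q and has degree φ(990) = 240. Hence [Q(α):Q] = φ(990) = 240.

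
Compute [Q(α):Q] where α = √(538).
[Q(α):Q] = 2

[Q(α):Q] equals the degree of the minimal polynomial of α. Here α^2 = 538 and x^2 - 538 is irreducible (d = 538 is squarefree, ≠ 1, hence not a square), so deg(m_α) = 2. Thus [Q(α):Q] = 2.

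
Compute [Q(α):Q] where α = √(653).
[Q(α):Q] = 2

[Q(α):Q] equals the degree of the minimal polynomial of α. Here α^2 = 653 and x^2 - 653 is irreducible (d = 653 is squarefree, ≠ 1, hence not a square), so deg(m_α) = 2. Thus [Q(α):Q] = 2.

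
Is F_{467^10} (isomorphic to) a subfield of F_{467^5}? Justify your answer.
No: F_{467^10} is not a subfield of F_{467^5}

F_{p^m} embeds in F_{p^n} iff m | n. Here 10 ∤ 5 (since 5 = 0·10 + 5 with remainder 5 ≠ 0), so F_{467^10} is not a subfield of F_{467^5}. Equivalently: if it were, the tower law would give 10 = [F_{467^10}:F_467] dividing [F_{467^5}:F_467] = 5, contradiction.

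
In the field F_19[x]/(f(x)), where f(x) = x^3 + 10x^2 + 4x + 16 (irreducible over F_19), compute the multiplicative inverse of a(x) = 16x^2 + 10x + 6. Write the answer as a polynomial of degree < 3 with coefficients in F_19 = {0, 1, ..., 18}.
a(x)^(-1) ≡ 18x^2 + 7x + 18 (mod f(x))

Since f is irreducible over F_19, F_19[x]/(f) is a field and a(x) ≠ 0 has an inverse. Apply the extended Euclidean algorithm to f(x) and a(x) in F_19[x]: f(x) = (6x + 4)·a(x) + (4x + 11);  a(x) = (4x + 1)·(4x + 11) + (14). The last nonzero remainder is the constant 14 = gcd(f, a) in F_19. Back-substituting through the division chain expresses 14 = s(x)·a(x) + t(x)·f(x) with s(x) ≡ 5x^2 + 3x + 5 (mod f), so (5x^2 + 3x + 5)·a(x) ≡ 14 (mod f). Multiplying by 14^(-1) ≡ 15 in F_19 gives a(x)^(-1) ≡ 15·(5x^2 + 3x + 5) ≡ 18x^2 + 7x + 18 (mod f). Check: (16x^2 + 10x + 6)·(18x^2 + 7x + 18) = 3x^4 + 7x^3 + 10x^2 + 13x + 13 ≡ 1 (mod x^3 + 10x^2 + 4x + 16).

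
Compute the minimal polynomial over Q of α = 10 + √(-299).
m_α(x) = x^2 - 20x + 399

From α - 10 = √(-299), squaring gives (α - 10)^2 = -299, i.e. α^2 - 20α + 100 = -299, so α^2 - 20α + 399 = 0. The discriminant of x^2 - 20x + 399 is (-20)^2 - 4·(399) = 400 - 1596 = -1196, and 4·(-299) is not a perfect square in Q since -299 is squarefree and ≠ 1. Hence x^2 - 20x + 399 is irreducible over Q and is the minimal polynomial of α.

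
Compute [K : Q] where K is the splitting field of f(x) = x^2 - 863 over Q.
[K : Q] = 2

f(x) = x^2 - 863 factors as (x - √863)(x + √863). The splitting field is K = Q(√863). Since 863 is squarefree and > 1, it is not a perfect square, so x^2 - 863 is irreducible over Q and [Q(√863) : Q] = 2. Hence [K : Q] = 2.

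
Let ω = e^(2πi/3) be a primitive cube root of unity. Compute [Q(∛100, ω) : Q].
[Q(∛100, ω) : Q] = 6

[Q(∛100):Q] = 3 (min poly x^3 - 100, irreducible since 100 is not a perfect cube). [Q(ω):Q] = 2 (min poly x^2 + x + 1). Since Q(∛100) ⊂ R and ω ∉ R, we have ω ∉ Q(∛100), so x^2 + x + 1 remains irreducible over Q(∛100) and [Q(∛100, ω) : Q(∛100)] = 2. By the tower law, [Q(∛100, ω) : Q] = 3 · 2 = 6. (In fact Q(∛100, ω) is the splitting field of x^3 - 100 over Q.)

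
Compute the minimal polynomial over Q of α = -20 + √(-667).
m_α(x) = x^2 + 40x + 1067

From α + 20 = √(-667), squaring gives (α + 20)^2 = -667, i.e. α^2 + 40α + 400 = -667, so α^2 + 40α + 1067 = 0. The discriminant of x^2 + 40x + 1067 is (40)^2 - 4·(1067) = 1600 - 4268 = -2668, and 4·(-667) is not a perfect square in Q since -667 is squarefree and ≠ 1. Hence x^2 + 40x + 1067 is irreducible over Q and is the minimal polynomial of α.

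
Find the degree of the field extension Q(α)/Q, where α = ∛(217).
[Q(α):Q] = 3

The minimal polynomial of α is x^3 - 217, irreducible over Q since 217 is not a perfect cube (so x^3 - 217 has no rational root). Hence [Q(α):Q] = deg(m_α) = 3.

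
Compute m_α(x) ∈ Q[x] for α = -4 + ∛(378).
m_α(x) = x^3 + 12x^2 + 48x - 314

Set β = α + 4 = ∛(378), so β^3 = 378. Then (α + 4)^3 - 378 = 0, i.e. α is a root of g(x) = (x + 4)^3 - 378 = x^3 + 12x^2 + 48x - 314. Since g(x) = h(x + 4) where h(x) = x^3 - 378, and h is irreducible over Q (because 378 is not a perfect cube, so h has no rational root, and a monic cubic with no rational root is irreducible), g is also irreducible (irreducibility is preserved under the substitution x → x + 4). Hence m_α(x) = x^3 + 12x^2 + 48x - 314.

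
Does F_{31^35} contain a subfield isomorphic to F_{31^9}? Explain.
No: F_{31^9} is not a subfield of F_{31^35}

F_{p^m} embeds in F_{p^n} iff m | n. Here 9 ∤ 35 (since 35 = 3·9 + 8 with remainder 8 ≠ 0), so F_{31^9} is not a subfield of F_{31^35}. Equivalently: if it were, the tower law would give 9 = [F_{31^9}:F_31] dividing [F_{31^35}:F_31] = 35, contradiction.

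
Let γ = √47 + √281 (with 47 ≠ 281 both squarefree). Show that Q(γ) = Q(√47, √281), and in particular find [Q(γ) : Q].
[Q(γ) : Q] = 4 (equivalently, Q(γ) = Q(√47, √281))

Obviously Q(γ) ⊆ Q(√47, √281), and [Q(√47, √281):Q] = 4 (since 47, 281 are distinct squarefree integers > 1 with 13207 not a perfect square). To show equality we compute the minimal polynomial of γ. From γ = √47 + √281: γ^2 = 47 + 2√(13207) + 281 = 328 + 2√(13207), so γ^2 - 328 = 2√(13207); squaring, (γ^2 - 328)^2 = 4·13207, i.e. γ^4 - 656γ^2 + 107584 - 52828 = 0, i.e. γ^4 - 656γ^2 + 54756 = 0. So γ is a root of x^4 - 656x^2 + 54756. This polynomial is irreducible over Q: it has no rational root (each ±√47 ± √281 is irrational), and any factorization into two quadratics over Q would force √(13207) ∈ Q (pairing opposite roots) or √47, √281 ∈ Q (other pairings), all impossible. Hence [Q(γ):Q] = 4 = [Q(√47, √281):Q], so Q(γ) = Q(√47, √281).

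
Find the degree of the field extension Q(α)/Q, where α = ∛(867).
[Q(α):Q] = 3

The minimal polynomial of α is x^3 - 867, irreducible over Q since 867 is not a perfect cube (so x^3 - 867 has no rational root). Hence [Q(α):Q] = deg(m_α) = 3.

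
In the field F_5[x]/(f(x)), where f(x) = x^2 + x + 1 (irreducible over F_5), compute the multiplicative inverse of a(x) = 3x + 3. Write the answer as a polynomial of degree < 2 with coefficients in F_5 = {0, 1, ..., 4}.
a(x)^(-1) ≡ 3x (mod f(x))

Since f is irreducible over F_5, F_5[x]/(f) is a field and a(x) ≠ 0 has an inverse. Apply the extended Euclidean algorithm to f(x) and a(x) in F_5[x]: f(x) = (2x)·a(x) + (1). The last nonzero remainder is the constant 1 = gcd(f, a) in F_5. Back-substituting through the division chain expresses 1 = s(x)·a(x) + t(x)·f(x) with s(x) ≡ 3x (mod f), so a(x)^(-1) ≡ s(x) = 3x (mod f). Check: (3x + 3)·(3x) = 4x^2 + 4x ≡ 1 (mod x^2 + x + 1).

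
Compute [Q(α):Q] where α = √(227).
[Q(α):Q] = 2

[Q(α):Q] equals the degree of the minimal polynomial of α. Here α^2 = 227 and x^2 - 227 is irreducible (d = 227 is squarefree, ≠ 1, hence not a square), so deg(m_α) = 2. Thus [Q(α):Q] = 2.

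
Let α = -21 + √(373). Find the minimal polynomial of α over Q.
m_α(x) = x^2 + 42x + 68

From α + 21 = √(373), squaring gives (α + 21)^2 = 373, i.e. α^2 + 42α + 441 = 373, so α^2 + 42α + 68 = 0. The discriminant of x^2 + 42x + 68 is (42)^2 - 4·(68) = 1764 - 272 = 1492, and 4·(373) is not a perfect square in Q since 373 is squarefree and ≠ 1. Hence x^2 + 42x + 68 is irreducible over Q and is the minimal polynomial of α.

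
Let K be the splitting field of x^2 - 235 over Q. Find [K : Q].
[K : Q] = 2

f(x) = x^2 - 235 factors as (x - √235)(x + √235). The splitting field is K = Q(√235). Since 235 is squarefree and > 1, it is not a perfect square, so x^2 - 235 is irreducible over Q and [Q(√235) : Q] = 2. Hence [K : Q] = 2.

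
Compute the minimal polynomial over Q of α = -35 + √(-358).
m_α(x) = x^2 + 70x + 1583

From α + 35 = √(-358), squaring gives (α + 35)^2 = -358, i.e. α^2 + 70α + 1225 = -358, so α^2 + 70α + 1583 = 0. The discriminant of x^2 + 70x + 1583 is (70)^2 - 4·(1583) = 4900 - 6332 = -1432, and 4·(-358) is not a perfect square in Q since -358 is squarefree and ≠ 1. Hence x^2 + 70x + 1583 is irreducible over Q and is the minimal polynomial of α.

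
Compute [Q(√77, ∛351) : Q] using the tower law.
[Q(√77, ∛351) : Q] = 6

Let L = Q(√77, ∛351). Since Q(√77) ⊂ L and [Q(√77):Q] = 2, the tower law gives 2 | [L:Q]. Likewise Q(∛351) ⊂ L with [Q(∛351):Q] = 3 (because 351 is not a perfect cube), so 3 | [L:Q]. As gcd(2,3) = 1, [L:Q] is divisible by 6. Conversely L is generated over Q by √77 and ∛351, so [L:Q] ≤ 2·3 = 6. Therefore [Q(√77, ∛351) : Q] = 6.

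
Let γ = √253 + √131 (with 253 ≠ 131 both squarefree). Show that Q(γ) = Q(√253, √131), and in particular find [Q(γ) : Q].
[Q(γ) : Q] = 4 (equivalently, Q(γ) = Q(√253, √131))

Obviously Q(γ) ⊆ Q(√253, √131), and [Q(√253, √131):Q] = 4 (since 253, 131 are distinct squarefree integers > 1 with 33143 not a perfect square). To show equality we compute the minimal polynomial of γ. From γ = √253 + √131: γ^2 = 253 + 2√(33143) + 131 = 384 + 2√(33143), so γ^2 - 384 = 2√(33143); squaring, (γ^2 - 384)^2 = 4·33143, i.e. γ^4 - 768γ^2 + 147456 - 132572 = 0, i.e. γ^4 - 768γ^2 + 14884 = 0. So γ is a root of x^4 - 768x^2 + 14884. This polynomial is irreducible over Q: it has no rational root (each ±√253 ± √131 is irrational), and any factorization into two quadratics over Q would force √(33143) ∈ Q (pairing opposite roots) or √253, √131 ∈ Q (other pairings), all impossible. Hence [Q(γ):Q] = 4 = [Q(√253, √131):Q], so Q(γ) = Q(√253, √131).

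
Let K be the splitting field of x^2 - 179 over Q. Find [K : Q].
[K : Q] = 2

f(x) = x^2 - 179 factors as (x - √179)(x + √179). The splitting field is K = Q(√179). Since 179 is squarefree and > 1, it is not a perfect square, so x^2 - 179 is irreducible over Q and [Q(√179) : Q] = 2. Hence [K : Q] = 2.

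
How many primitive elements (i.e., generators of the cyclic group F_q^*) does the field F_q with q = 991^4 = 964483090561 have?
There are φ(964483090560) = 226271232000 primitive elements

F_q^* is cyclic of order q - 1 = 964483090560. A cyclic group of order m has exactly φ(m) generators. Here m = 964483090560 = 2^7 · 3^2 · 5 · 11 · 31 · 491041, so the number of primitive elements is φ(964483090560) = 226271232000.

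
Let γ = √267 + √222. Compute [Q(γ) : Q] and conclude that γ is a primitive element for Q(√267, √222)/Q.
[Q(γ) : Q] = 4 (equivalently, Q(γ) = Q(√267, √222))

Obviously Q(γ) ⊆ Q(√267, √222), and [Q(√267, √222):Q] = 4 (since 267, 222 are distinct squarefree integers > 1 with 59274 not a perfect square). To show equality we compute the minimal polynomial of γ. From γ = √267 + √222: γ^2 = 267 + 2√(59274) + 222 = 489 + 2√(59274), so γ^2 - 489 = 2√(59274); squaring, (γ^2 - 489)^2 = 4·59274, i.e. γ^4 - 978γ^2 + 239121 - 237096 = 0, i.e. γ^4 - 978γ^2 + 2025 = 0. So γ is a root of x^4 - 978x^2 + 2025. This polynomial is irreducible over Q: it has no rational root (each ±√267 ± √222 is irrational), and any factorization into two quadratics over Q would force √(59274) ∈ Q (pairing opposite roots) or √267, √222 ∈ Q (other pairings), all impossible. Hence [Q(γ):Q] = 4 = [Q(√267, √222):Q], so Q(γ) = Q(√267, √222).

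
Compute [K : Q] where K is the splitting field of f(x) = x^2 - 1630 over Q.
[K : Q] = 2

f(x) = x^2 - 1630 factors as (x - √1630)(x + √1630). The splitting field is K = Q(√1630). Since 1630 is squarefree and > 1, it is not a perfect square, so x^2 - 1630 is irreducible over Q and [Q(√1630) : Q] = 2. Hence [K : Q] = 2.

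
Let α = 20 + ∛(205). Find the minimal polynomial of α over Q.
m_α(x) = x^3 - 60x^2 + 1200x - 8205

Set β = α - 20 = ∛(205), so β^3 = 205. Then (α - 20)^3 - 205 = 0, i.e. α is a root of g(x) = (x - 20)^3 - 205 = x^3 - 60x^2 + 1200x - 8205. Since g(x) = h(x - 20) where h(x) = x^3 - 205, and h is irreducible over Q (because 205 is not a perfect cube, so h has no rational root, and a monic cubic with no rational root is irreducible), g is also irreducible (irreducibility is preserved under the substitution x → x - 20). Hence m_α(x) = x^3 - 60x^2 + 1200x - 8205.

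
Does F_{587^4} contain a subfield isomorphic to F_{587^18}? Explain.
No: F_{587^18} is not a subfield of F_{587^4}

F_{p^m} embeds in F_{p^n} iff m | n. Here 18 ∤ 4 (since 4 = 0·18 + 4 with remainder 4 ≠ 0), so F_{587^18} is not a subfield of F_{587^4}. Equivalently: if it were, the tower law would give 18 = [F_{587^18}:F_587] dividing [F_{587^4}:F_587] = 4, contradiction.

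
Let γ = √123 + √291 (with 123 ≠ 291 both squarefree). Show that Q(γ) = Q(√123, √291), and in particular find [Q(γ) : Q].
[Q(γ) : Q] = 4 (equivalently, Q(γ) = Q(√123, √291))

Obviously Q(γ) ⊆ Q(√123, √291), and [Q(√123, √291):Q] = 4 (since 123, 291 are distinct squarefree integers > 1 with 35793 not a perfect square). To show equality we compute the minimal polynomial of γ. From γ = √123 + √291: γ^2 = 123 + 2√(35793) + 291 = 414 + 2√(35793), so γ^2 - 414 = 2√(35793); squaring, (γ^2 - 414)^2 = 4·35793, i.e. γ^4 - 828γ^2 + 171396 - 143172 = 0, i.e. γ^4 - 828γ^2 + 28224 = 0. So γ is a root of x^4 - 828x^2 + 28224. This polynomial is irreducible over Q: it has no rational root (each ±√123 ± √291 is irrational), and any factorization into two quadratics over Q would force √(35793) ∈ Q (pairing opposite roots) or √123, √291 ∈ Q (other pairings), all impossible. Hence [Q(γ):Q] = 4 = [Q(√123, √291):Q], so Q(γ) = Q(√123, √291).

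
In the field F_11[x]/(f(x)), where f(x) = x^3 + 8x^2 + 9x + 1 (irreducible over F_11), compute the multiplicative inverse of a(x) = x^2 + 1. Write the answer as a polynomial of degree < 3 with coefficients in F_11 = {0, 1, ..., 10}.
a(x)^(-1) ≡ 10x^2 + 9x + 7 (mod f(x))

Since f is irreducible over F_11, F_11[x]/(f) is a field and a(x) ≠ 0 has an inverse. Apply the extended Euclidean algorithm to f(x) and a(x) in F_11[x]: f(x) = (x + 8)·a(x) + (8x + 4);  a(x) = (7x + 2)·(8x + 4) + (4). The last nonzero remainder is the constant 4 = gcd(f, a) in F_11. Back-substituting through the division chain expresses 4 = s(x)·a(x) + t(x)·f(x) with s(x) ≡ 7x^2 + 3x + 6 (mod f), so (7x^2 + 3x + 6)·a(x) ≡ 4 (mod f). Multiplying by 4^(-1) ≡ 3 in F_11 gives a(x)^(-1) ≡ 3·(7x^2 + 3x + 6) ≡ 10x^2 + 9x + 7 (mod f). Check: (x^2 + 1)·(10x^2 + 9x + 7) = 10x^4 + 9x^3 + 6x^2 + 9x + 7 ≡ 1 (mod x^3 + 8x^2 + 9x + 1).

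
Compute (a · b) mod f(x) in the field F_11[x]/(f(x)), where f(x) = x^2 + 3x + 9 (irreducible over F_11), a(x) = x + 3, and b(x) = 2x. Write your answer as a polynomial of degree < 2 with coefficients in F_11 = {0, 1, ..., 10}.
a · b ≡ 4 (mod f(x))

Multiply in F_11[x]: a(x)·b(x) = (x + 3)·(2x) = 2x^2 + 6x. This has degree ≥ 2, so divide by f(x) over F_11: 2x^2 + 6x = (2)·(x^2 + 3x + 9) + (4). Hence a·b ≡ 4 (mod f). (F_11[x]/(f) is a field with 11^2 = 121 elements since f is irreducible of degree 2.)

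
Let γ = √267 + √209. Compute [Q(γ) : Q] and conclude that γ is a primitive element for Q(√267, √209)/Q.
[Q(γ) : Q] = 4 (equivalently, Q(γ) = Q(√267, √209))

Obviously Q(γ) ⊆ Q(√267, √209), and [Q(√267, √209):Q] = 4 (since 267, 209 are distinct squarefree integers > 1 with 55803 not a perfect square). To show equality we compute the minimal polynomial of γ. From γ = √267 + √209: γ^2 = 267 + 2√(55803) + 209 = 476 + 2√(55803), so γ^2 - 476 = 2√(55803); squaring, (γ^2 - 476)^2 = 4·55803, i.e. γ^4 - 952γ^2 + 226576 - 223212 = 0, i.e. γ^4 - 952γ^2 + 3364 = 0. So γ is a root of x^4 - 952x^2 + 3364. This polynomial is irreducible over Q: it has no rational root (each ±√267 ± √209 is irrational), and any factorization into two quadratics over Q would force √(55803) ∈ Q (pairing opposite roots) or √267, √209 ∈ Q (other pairings), all impossible. Hence [Q(γ):Q] = 4 = [Q(√267, √209):Q], so Q(γ) = Q(√267, √209).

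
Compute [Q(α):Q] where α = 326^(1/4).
[Q(α):Q] = 4

α is a root of x^4 - 326. By Eisenstein's criterion at the prime p = 2 (which divides the constant term 326 but p^2 = 4 does not, since 326 is squarefree), x^4 - 326 is irreducible over Q. Hence [Q(α):Q] = 4.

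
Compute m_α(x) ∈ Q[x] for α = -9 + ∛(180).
m_α(x) = x^3 + 27x^2 + 243x + 549

Set β = α + 9 = ∛(180), so β^3 = 180. Then (α + 9)^3 - 180 = 0, i.e. α is a root of g(x) = (x + 9)^3 - 180 = x^3 + 27x^2 + 243x + 549. Since g(x) = h(x + 9) where h(x) = x^3 - 180, and h is irreducible over Q (because 180 is not a perfect cube, so h has no rational root, and a monic cubic with no rational root is irreducible), g is also irreducible (irreducibility is preserved under the substitution x → x + 9). Hence m_α(x) = x^3 + 27x^2 + 243x + 549.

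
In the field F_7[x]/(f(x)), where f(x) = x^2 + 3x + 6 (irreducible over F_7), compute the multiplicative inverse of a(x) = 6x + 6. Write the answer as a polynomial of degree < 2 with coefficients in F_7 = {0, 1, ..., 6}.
a(x)^(-1) ≡ 2x + 4 (mod f(x))

Since f is irreducible over F_7, F_7[x]/(f) is a field and a(x) ≠ 0 has an inverse. Apply the extended Euclidean algorithm to f(x) and a(x) in F_7[x]: f(x) = (6x + 5)·a(x) + (4). The last nonzero remainder is the constant 4 = gcd(f, a) in F_7. Back-substituting through the division chain expresses 4 = s(x)·a(x) + t(x)·f(x) with s(x) ≡ x + 2 (mod f), so (x + 2)·a(x) ≡ 4 (mod f). Multiplying by 4^(-1) ≡ 2 in F_7 gives a(x)^(-1) ≡ 2·(x + 2) ≡ 2x + 4 (mod f). Check: (6x + 6)·(2x + 4) = 5x^2 + x + 3 ≡ 1 (mod x^2 + 3x + 6).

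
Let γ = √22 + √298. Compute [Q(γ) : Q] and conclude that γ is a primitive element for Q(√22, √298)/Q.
[Q(γ) : Q] = 4 (equivalently, Q(γ) = Q(√22, √298))

Obviously Q(γ) ⊆ Q(√22, √298), and [Q(√22, √298):Q] = 4 (since 22, 298 are distinct squarefree integers > 1 with 6556 not a perfect square). To show equality we compute the minimal polynomial of γ. From γ = √22 + √298: γ^2 = 22 + 2√(6556) + 298 = 320 + 2√(6556), so γ^2 - 320 = 2√(6556); squaring, (γ^2 - 320)^2 = 4·6556, i.e. γ^4 - 640γ^2 + 102400 - 26224 = 0, i.e. γ^4 - 640γ^2 + 76176 = 0. So γ is a root of x^4 - 640x^2 + 76176. This polynomial is irreducible over Q: it has no rational root (each ±√22 ± √298 is irrational), and any factorization into two quadratics over Q would force √(6556) ∈ Q (pairing opposite roots) or √22, √298 ∈ Q (other pairings), all impossible. Hence [Q(γ):Q] = 4 = [Q(√22, √298):Q], so Q(γ) = Q(√22, √298).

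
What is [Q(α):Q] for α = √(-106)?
[Q(α):Q] = 2

[Q(α):Q] equals the degree of the minimal polynomial of α. Here α^2 = -106 and x^2 + 106 is irreducible (d = -106 is squarefree, ≠ 1, hence not a square), so deg(m_α) = 2. Thus [Q(α):Q] = 2.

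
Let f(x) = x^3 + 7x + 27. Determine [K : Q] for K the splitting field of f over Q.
[K : Q] = 6

By the rational root test, any rational root of the monic integer polynomial f(x) = x^3 + 7x + 27 must be an integer dividing the constant term 27, i.e. one of ±{1, 3, 9, 27}. Evaluating: f(1) = 35, f(-1) = 19, f(3) = 75, f(-3) = -21, f(9) = 819, f(-9) = -765, f(27) = 19899, f(-27) = -19845; none is 0, so f has no rational root and is therefore irreducible over Q (a cubic with no linear factor over a field is irreducible). For an irreducible cubic, the Galois group is A_3 or S_3 according as the discriminant disc(f) = -4a^3 - 27b^2 = -4·(7)^3 - 27·(27)^2 = -21055 is or is not a square in Q. Here disc(f) = -21055 is not a perfect square in Q, so the Galois group of f over Q is not contained in A_3 and must be all of S_3. The splitting field has degree |S_3| = 6 over Q, so [K : Q] = 6.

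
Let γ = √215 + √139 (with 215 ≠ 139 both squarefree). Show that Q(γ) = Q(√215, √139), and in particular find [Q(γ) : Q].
[Q(γ) : Q] = 4 (equivalently, Q(γ) = Q(√215, √139))

Obviously Q(γ) ⊆ Q(√215, √139), and [Q(√215, √139):Q] = 4 (since 215, 139 are distinct squarefree integers > 1 with 29885 not a perfect square). To show equality we compute the minimal polynomial of γ. From γ = √215 + √139: γ^2 = 215 + 2√(29885) + 139 = 354 + 2√(29885), so γ^2 - 354 = 2√(29885); squaring, (γ^2 - 354)^2 = 4·29885, i.e. γ^4 - 708γ^2 + 125316 - 119540 = 0, i.e. γ^4 - 708γ^2 + 5776 = 0. So γ is a root of x^4 - 708x^2 + 5776. This polynomial is irreducible over Q: it has no rational root (each ±√215 ± √139 is irrational), and any factorization into two quadratics over Q would force √(29885) ∈ Q (pairing opposite roots) or √215, √139 ∈ Q (other pairings), all impossible. Hence [Q(γ):Q] = 4 = [Q(√215, √139):Q], so Q(γ) = Q(√215, √139).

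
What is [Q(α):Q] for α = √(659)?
[Q(α):Q] = 2

[Q(α):Q] equals the degree of the minimal polynomial of α. Here α^2 = 659 and x^2 - 659 is irreducible (d = 659 is squarefree, ≠ 1, hence not a square), so deg(m_α) = 2. Thus [Q(α):Q] = 2.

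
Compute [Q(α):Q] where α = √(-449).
[Q(α):Q] = 2

[Q(α):Q] equals the degree of the minimal polynomial of α. Here α^2 = -449 and x^2 + 449 is irreducible (d = -449 is squarefree, ≠ 1, hence not a square), so deg(m_α) = 2. Thus [Q(α):Q] = 2.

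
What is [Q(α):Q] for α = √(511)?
[Q(α):Q] = 2

[Q(α):Q] equals the degree of the minimal polynomial of α. Here α^2 = 511 and x^2 - 511 is irreducible (d = 511 is squarefree, ≠ 1, hence not a square), so deg(m_α) = 2. Thus [Q(α):Q] = 2.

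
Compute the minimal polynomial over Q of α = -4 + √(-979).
m_α(x) = x^2 + 8x + 995

From α + 4 = √(-979), squaring gives (α + 4)^2 = -979, i.e. α^2 + 8α + 16 = -979, so α^2 + 8α + 995 = 0. The discriminant of x^2 + 8x + 995 is (8)^2 - 4·(995) = 64 - 3980 = -3916, and 4·(-979) is not a perfect square in Q since -979 is squarefree and ≠ 1. Hence x^2 + 8x + 995 is irreducible over Q and is the minimal polynomial of α.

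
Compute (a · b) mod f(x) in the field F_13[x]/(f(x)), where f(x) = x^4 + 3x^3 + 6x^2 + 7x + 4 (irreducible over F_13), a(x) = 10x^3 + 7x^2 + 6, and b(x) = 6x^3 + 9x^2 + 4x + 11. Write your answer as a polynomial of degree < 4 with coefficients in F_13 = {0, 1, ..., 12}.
a · b ≡ 4x^3 + 8x^2 + 6x + 11 (mod f(x))

Multiply in F_13[x]: a(x)·b(x) = (10x^3 + 7x^2 + 6)·(6x^3 + 9x^2 + 4x + 11) = 8x^6 + 2x^5 + 12x^4 + 5x^3 + x^2 + 11x + 1. This has degree ≥ 4, so divide by f(x) over F_13: 8x^6 + 2x^5 + 12x^4 + 5x^3 + x^2 + 11x + 1 = (8x^2 + 4x + 4)·(x^4 + 3x^3 + 6x^2 + 7x + 4) + (4x^3 + 8x^2 + 6x + 11). Hence a·b ≡ 4x^3 + 8x^2 + 6x + 11 (mod f). (F_13[x]/(f) is a field with 13^4 = 28561 elements since f is irreducible of degree 4.)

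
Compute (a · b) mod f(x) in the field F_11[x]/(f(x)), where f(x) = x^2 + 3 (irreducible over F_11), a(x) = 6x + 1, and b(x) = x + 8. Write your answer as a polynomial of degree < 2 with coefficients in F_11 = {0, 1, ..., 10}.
a · b ≡ 5x + 1 (mod f(x))

Multiply in F_11[x]: a(x)·b(x) = (6x + 1)·(x + 8) = 6x^2 + 5x + 8. This has degree ≥ 2, so divide by f(x) over F_11: 6x^2 + 5x + 8 = (6)·(x^2 + 3) + (5x + 1). Hence a·b ≡ 5x + 1 (mod f). (F_11[x]/(f) is a field with 11^2 = 121 elements since f is irreducible of degree 2.)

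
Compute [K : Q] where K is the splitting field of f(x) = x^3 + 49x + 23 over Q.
[K : Q] = 6

By the rational root test, any rational root of the monic integer polynomial f(x) = x^3 + 49x + 23 must be an integer dividing the constant term 23, i.e. one of ±{1, 23}. Evaluating: f(1) = 73, f(-1) = -27, f(23) = 13317, f(-23) = -13271; none is 0, so f has no rational root and is therefore irreducible over Q (a cubic with no linear factor over a field is irreducible). For an irreducible cubic, the Galois group is A_3 or S_3 according as the discriminant disc(f) = -4a^3 - 27b^2 = -4·(49)^3 - 27·(23)^2 = -484879 is or is not a square in Q. Here disc(f) = -484879 is not a perfect square in Q, so the Galois group of f over Q is not contained in A_3 and must be all of S_3. The splitting field has degree |S_3| = 6 over Q, so [K : Q] = 6.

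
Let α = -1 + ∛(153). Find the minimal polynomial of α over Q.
m_α(x) = x^3 + 3x^2 + 3x - 152

Set β = α + 1 = ∛(153), so β^3 = 153. Then (α + 1)^3 - 153 = 0, i.e. α is a root of g(x) = (x + 1)^3 - 153 = x^3 + 3x^2 + 3x - 152. Since g(x) = h(x + 1) where h(x) = x^3 - 153, and h is irreducible over Q (because 153 is not a perfect cube, so h has no rational root, and a monic cubic with no rational root is irreducible), g is also irreducible (irreducibility is preserved under the substitution x → x + 1). Hence m_α(x) = x^3 + 3x^2 + 3x - 152.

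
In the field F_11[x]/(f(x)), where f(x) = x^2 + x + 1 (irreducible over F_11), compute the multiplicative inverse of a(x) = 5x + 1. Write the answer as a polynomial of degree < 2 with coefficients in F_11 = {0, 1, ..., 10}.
a(x)^(-1) ≡ 5x + 4 (mod f(x))

Since f is irreducible over F_11, F_11[x]/(f) is a field and a(x) ≠ 0 has an inverse. Apply the extended Euclidean algorithm to f(x) and a(x) in F_11[x]: f(x) = (9x + 5)·a(x) + (7). The last nonzero remainder is the constant 7 = gcd(f, a) in F_11. Back-substituting through the division chain expresses 7 = s(x)·a(x) + t(x)·f(x) with s(x) ≡ 2x + 6 (mod f), so (2x + 6)·a(x) ≡ 7 (mod f). Multiplying by 7^(-1) ≡ 8 in F_11 gives a(x)^(-1) ≡ 8·(2x + 6) ≡ 5x + 4 (mod f). Check: (5x + 1)·(5x + 4) = 3x^2 + 3x + 4 ≡ 1 (mod x^2 + x + 1).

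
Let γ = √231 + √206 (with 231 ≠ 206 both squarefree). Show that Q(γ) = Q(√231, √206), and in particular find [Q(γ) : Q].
[Q(γ) : Q] = 4 (equivalently, Q(γ) = Q(√231, √206))

Obviously Q(γ) ⊆ Q(√231, √206), and [Q(√231, √206):Q] = 4 (since 231, 206 are distinct squarefree integers > 1 with 47586 not a perfect square). To show equality we compute the minimal polynomial of γ. From γ = √231 + √206: γ^2 = 231 + 2√(47586) + 206 = 437 + 2√(47586), so γ^2 - 437 = 2√(47586); squaring, (γ^2 - 437)^2 = 4·47586, i.e. γ^4 - 874γ^2 + 190969 - 190344 = 0, i.e. γ^4 - 874γ^2 + 625 = 0. So γ is a root of x^4 - 874x^2 + 625. This polynomial is irreducible over Q: it has no rational root (each ±√231 ± √206 is irrational), and any factorization into two quadratics over Q would force √(47586) ∈ Q (pairing opposite roots) or √231, √206 ∈ Q (other pairings), all impossible. Hence [Q(γ):Q] = 4 = [Q(√231, √206):Q], so Q(γ) = Q(√231, √206).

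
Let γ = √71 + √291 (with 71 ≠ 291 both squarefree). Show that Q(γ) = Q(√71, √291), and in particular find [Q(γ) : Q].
[Q(γ) : Q] = 4 (equivalently, Q(γ) = Q(√71, √291))

Obviously Q(γ) ⊆ Q(√71, √291), and [Q(√71, √291):Q] = 4 (since 71, 291 are distinct squarefree integers > 1 with 20661 not a perfect square). To show equality we compute the minimal polynomial of γ. From γ = √71 + √291: γ^2 = 71 + 2√(20661) + 291 = 362 + 2√(20661), so γ^2 - 362 = 2√(20661); squaring, (γ^2 - 362)^2 = 4·20661, i.e. γ^4 - 724γ^2 + 131044 - 82644 = 0, i.e. γ^4 - 724γ^2 + 48400 = 0. So γ is a root of x^4 - 724x^2 + 48400. This polynomial is irreducible over Q: it has no rational root (each ±√71 ± √291 is irrational), and any factorization into two quadratics over Q would force √(20661) ∈ Q (pairing opposite roots) or √71, √291 ∈ Q (other pairings), all impossible. Hence [Q(γ):Q] = 4 = [Q(√71, √291):Q], so Q(γ) = Q(√71, √291).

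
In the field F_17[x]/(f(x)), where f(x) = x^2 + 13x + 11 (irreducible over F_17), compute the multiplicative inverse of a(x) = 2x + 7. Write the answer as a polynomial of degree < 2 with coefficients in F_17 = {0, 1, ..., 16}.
a(x)^(-1) ≡ 9x + 9 (mod f(x))

Since f is irreducible over F_17, F_17[x]/(f) is a field and a(x) ≠ 0 has an inverse. Apply the extended Euclidean algorithm to f(x) and a(x) in F_17[x]: f(x) = (9x + 9)·a(x) + (16). The last nonzero remainder is the constant 16 = gcd(f, a) in F_17. Back-substituting through the division chain expresses 16 = s(x)·a(x) + t(x)·f(x) with s(x) ≡ 8x + 8 (mod f), so (8x + 8)·a(x) ≡ 16 (mod f). Multiplying by 16^(-1) ≡ 16 in F_17 gives a(x)^(-1) ≡ 16·(8x + 8) ≡ 9x + 9 (mod f). Check: (2x + 7)·(9x + 9) = x^2 + 13x + 12 ≡ 1 (mod x^2 + 13x + 11).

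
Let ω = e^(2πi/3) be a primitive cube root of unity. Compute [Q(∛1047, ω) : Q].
[Q(∛1047, ω) : Q] = 6

[Q(∛1047):Q] = 3 (min poly x^3 - 1047, irreducible since 1047 is not a perfect cube). [Q(ω):Q] = 2 (min poly x^2 + x + 1). Since Q(∛1047) ⊂ R and ω ∉ R, we have ω ∉ Q(∛1047), so x^2 + x + 1 remains irreducible over Q(∛1047) and [Q(∛1047, ω) : Q(∛1047)] = 2. By the tower law, [Q(∛1047, ω) : Q] = 3 · 2 = 6. (In fact Q(∛1047, ω) is the splitting field of x^3 - 1047 over Q.)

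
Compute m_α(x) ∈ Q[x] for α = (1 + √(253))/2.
m_α(x) = x^2 - x - 63

From 2α - 1 = √(253), squaring gives (2α - 1)^2 = 253, i.e. 4α^2 - 4α + 1 = 253, so α^2 - α + (1 - 253)/4 = 0. Since 253 ≡ 1 (mod 4), (1 - 253)/4 = -63 ∈ Z. The polynomial x^2 - x - 63 has discriminant 1 - 4·(-63) = 253, which is not a perfect square in Q (d = 253 is squarefree and ≠ 1), so x^2 - x - 63 is irreducible over Q. It is the minimal polynomial of α.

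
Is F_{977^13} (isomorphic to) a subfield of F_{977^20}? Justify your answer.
No: F_{977^13} is not a subfield of F_{977^20}

F_{p^m} embeds in F_{p^n} iff m | n. Here 13 ∤ 20 (since 20 = 1·13 + 7 with remainder 7 ≠ 0), so F_{977^13} is not a subfield of F_{977^20}. Equivalently: if it were, the tower law would give 13 = [F_{977^13}:F_977] dividing [F_{977^20}:F_977] = 20, contradiction.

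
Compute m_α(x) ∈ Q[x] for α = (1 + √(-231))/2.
m_α(x) = x^2 - x + 58

From 2α - 1 = √(-231), squaring gives (2α - 1)^2 = -231, i.e. 4α^2 - 4α + 1 = -231, so α^2 - α + (1 + 231)/4 = 0. Since -231 ≡ 1 (mod 4), (1 + 231)/4 = 58 ∈ Z. The polynomial x^2 - x + 58 has discriminant 1 - 4·(58) = -231, which is not a perfect square in Q (d = -231 is squarefree and ≠ 1), so x^2 - x + 58 is irreducible over Q. It is the minimal polynomial of α.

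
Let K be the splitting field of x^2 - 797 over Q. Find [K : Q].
[K : Q] = 2

f(x) = x^2 - 797 factors as (x - √797)(x + √797). The splitting field is K = Q(√797). Since 797 is squarefree and > 1, it is not a perfect square, so x^2 - 797 is irreducible over Q and [Q(√797) : Q] = 2. Hence [K : Q] = 2.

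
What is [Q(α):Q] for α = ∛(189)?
[Q(α):Q] = 3

The minimal polynomial of α is x^3 - 189, irreducible over Q since 189 is not a perfect cube (so x^3 - 189 has no rational root). Hence [Q(α):Q] = deg(m_α) = 3.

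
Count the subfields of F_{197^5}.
F_{197^5} has 2 subfields

The subfields of F_{p^n} are exactly the fields F_{p^d} for d | n (each is the fixed field of the unique index-d subgroup of Gal(F_{p^n}/F_p) ≅ Z/nZ). The divisors of n = 5 are {1, 5}, giving 2 subfields: F_{197^1}, F_{197^5}.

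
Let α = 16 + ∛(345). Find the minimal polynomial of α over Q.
m_α(x) = x^3 - 48x^2 + 768x - 4441

Set β = α - 16 = ∛(345), so β^3 = 345. Then (α - 16)^3 - 345 = 0, i.e. α is a root of g(x) = (x - 16)^3 - 345 = x^3 - 48x^2 + 768x - 4441. Since g(x) = h(x - 16) where h(x) = x^3 - 345, and h is irreducible over Q (because 345 is not a perfect cube, so h has no rational root, and a monic cubic with no rational root is irreducible), g is also irreducible (irreducibility is preserved under the substitution x → x - 16). Hence m_α(x) = x^3 - 48x^2 + 768x - 4441.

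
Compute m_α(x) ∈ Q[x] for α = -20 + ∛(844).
m_α(x) = x^3 + 60x^2 + 1200x + 7156

Set β = α + 20 = ∛(844), so β^3 = 844. Then (α + 20)^3 - 844 = 0, i.e. α is a root of g(x) = (x + 20)^3 - 844 = x^3 + 60x^2 + 1200x + 7156. Since g(x) = h(x + 20) where h(x) = x^3 - 844, and h is irreducible over Q (because 844 is not a perfect cube, so h has no rational root, and a monic cubic with no rational root is irreducible), g is also irreducible (irreducibility is preserved under the substitution x → x + 20). Hence m_α(x) = x^3 + 60x^2 + 1200x + 7156.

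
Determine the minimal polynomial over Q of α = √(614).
m_α(x) = x^2 - 614

α satisfies α^2 - 614 = 0, so x^2 - 614 annihilates α. Since d = 614 is squarefree and ≠ 1, it is not a perfect square in Q, so x^2 - 614 has no rational root and is therefore irreducible over Q (a degree-2 polynomial over a field is irreducible iff it has no root). Hence m_α(x) = x^2 - 614.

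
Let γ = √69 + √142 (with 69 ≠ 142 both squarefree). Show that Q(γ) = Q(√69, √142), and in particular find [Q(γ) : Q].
[Q(γ) : Q] = 4 (equivalently, Q(γ) = Q(√69, √142))

Obviously Q(γ) ⊆ Q(√69, √142), and [Q(√69, √142):Q] = 4 (since 69, 142 are distinct squarefree integers > 1 with 9798 not a perfect square). To show equality we compute the minimal polynomial of γ. From γ = √69 + √142: γ^2 = 69 + 2√(9798) + 142 = 211 + 2√(9798), so γ^2 - 211 = 2√(9798); squaring, (γ^2 - 211)^2 = 4·9798, i.e. γ^4 - 422γ^2 + 44521 - 39192 = 0, i.e. γ^4 - 422γ^2 + 5329 = 0. So γ is a root of x^4 - 422x^2 + 5329. This polynomial is irreducible over Q: it has no rational root (each ±√69 ± √142 is irrational), and any factorization into two quadratics over Q would force √(9798) ∈ Q (pairing opposite roots) or √69, √142 ∈ Q (other pairings), all impossible. Hence [Q(γ):Q] = 4 = [Q(√69, √142):Q], so Q(γ) = Q(√69, √142).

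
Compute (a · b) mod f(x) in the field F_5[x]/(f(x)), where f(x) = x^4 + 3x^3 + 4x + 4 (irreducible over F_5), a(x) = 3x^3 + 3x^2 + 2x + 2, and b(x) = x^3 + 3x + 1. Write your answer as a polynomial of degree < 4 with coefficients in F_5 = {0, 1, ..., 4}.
a · b ≡ x^2 + x + 1 (mod f(x))

Multiply in F_5[x]: a(x)·b(x) = (3x^3 + 3x^2 + 2x + 2)·(x^3 + 3x + 1) = 3x^6 + 3x^5 + x^4 + 4x^3 + 4x^2 + 3x + 2. This has degree ≥ 4, so divide by f(x) over F_5: 3x^6 + 3x^5 + x^4 + 4x^3 + 4x^2 + 3x + 2 = (3x^2 + 4x + 4)·(x^4 + 3x^3 + 4x + 4) + (x^2 + x + 1). Hence a·b ≡ x^2 + x + 1 (mod f). (F_5[x]/(f) is a field with 5^4 = 625 elements since f is irreducible of degree 4.)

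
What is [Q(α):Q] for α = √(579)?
[Q(α):Q] = 2

[Q(α):Q] equals the degree of the minimal polynomial of α. Here α^2 = 579 and x^2 - 579 is irreducible (d = 579 is squarefree, ≠ 1, hence not a square), so deg(m_α) = 2. Thus [Q(α):Q] = 2.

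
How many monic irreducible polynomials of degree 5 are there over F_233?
There are 137343971232 monic irreducible polynomials of degree 5 over F_233

Each element of F_{233^5} that lies in no proper subfield is a root of exactly one monic irreducible of degree 5 over F_233, and each such polynomial has 5 distinct roots in F_{233^5}. By Möbius inversion the count is N_233(5) = (1/5) Σ_{d|5} μ(5/d) · 233^d = (1/5)(μ(5)·233^1 + μ(1)·233^5) = 686719856160/5 = 137343971232.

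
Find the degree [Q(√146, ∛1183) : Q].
[Q(√146, ∛1183) : Q] = 6

Let L = Q(√146, ∛1183). Since Q(√146) ⊂ L and [Q(√146):Q] = 2, the tower law gives 2 | [L:Q]. Likewise Q(∛1183) ⊂ L with [Q(∛1183):Q] = 3 (because 1183 is not a perfect cube), so 3 | [L:Q]. As gcd(2,3) = 1, [L:Q] is divisible by 6. Conversely L is generated over Q by √146 and ∛1183, so [L:Q] ≤ 2·3 = 6. Therefore [Q(√146, ∛1183) : Q] = 6.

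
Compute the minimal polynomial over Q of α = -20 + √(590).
m_α(x) = x^2 + 40x - 190

From α + 20 = √(590), squaring gives (α + 20)^2 = 590, i.e. α^2 + 40α + 400 = 590, so α^2 + 40α - 190 = 0. The discriminant of x^2 + 40x - 190 is (40)^2 - 4·(-190) = 1600 + 760 = 2360, and 4·(590) is not a perfect square in Q since 590 is squarefree and ≠ 1. Hence x^2 + 40x - 190 is irreducible over Q and is the minimal polynomial of α.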